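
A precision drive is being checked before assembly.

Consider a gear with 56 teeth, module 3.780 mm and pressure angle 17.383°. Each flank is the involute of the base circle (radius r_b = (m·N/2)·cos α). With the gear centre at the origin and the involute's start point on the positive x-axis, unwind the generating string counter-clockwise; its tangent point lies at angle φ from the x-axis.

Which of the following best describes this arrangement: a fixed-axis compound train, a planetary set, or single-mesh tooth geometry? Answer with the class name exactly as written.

class = single-mesh tooth geometry [base-circle involute, m = 3.780, 56T]
classification: single-mesh tooth geometry

single-mesh tooth geometry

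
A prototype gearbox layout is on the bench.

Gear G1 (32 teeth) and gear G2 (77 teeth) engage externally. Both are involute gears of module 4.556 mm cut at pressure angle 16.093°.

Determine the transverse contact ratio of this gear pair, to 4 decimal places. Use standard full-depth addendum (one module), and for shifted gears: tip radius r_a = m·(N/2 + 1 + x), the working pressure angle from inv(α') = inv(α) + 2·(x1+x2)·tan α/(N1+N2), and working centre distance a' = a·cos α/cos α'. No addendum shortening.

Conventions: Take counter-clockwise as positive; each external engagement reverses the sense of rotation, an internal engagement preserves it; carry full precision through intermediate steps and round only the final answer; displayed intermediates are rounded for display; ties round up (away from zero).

class = single-mesh tooth geometry [involute pair 32T × 77T, m = 4.556]
base radii: r_b1 = 70.039426, r_b2 = 168.532370
tip radii: r_a1 = 77.452000, r_a2 = 179.962000
no profile shift: α' = α, a' = a
action lengths: √(r_a1²−r_b1²) = 33.064952, √(r_a2²−r_b2²) = 63.112295
base pitch p_b = π·m·cos α = 13.752209
CR = (33.064952 + 63.112295 − 248.302000·sin 16.09300°)/13.752209 = 1.988670
contact ratio ≈ 1.9887

1.9887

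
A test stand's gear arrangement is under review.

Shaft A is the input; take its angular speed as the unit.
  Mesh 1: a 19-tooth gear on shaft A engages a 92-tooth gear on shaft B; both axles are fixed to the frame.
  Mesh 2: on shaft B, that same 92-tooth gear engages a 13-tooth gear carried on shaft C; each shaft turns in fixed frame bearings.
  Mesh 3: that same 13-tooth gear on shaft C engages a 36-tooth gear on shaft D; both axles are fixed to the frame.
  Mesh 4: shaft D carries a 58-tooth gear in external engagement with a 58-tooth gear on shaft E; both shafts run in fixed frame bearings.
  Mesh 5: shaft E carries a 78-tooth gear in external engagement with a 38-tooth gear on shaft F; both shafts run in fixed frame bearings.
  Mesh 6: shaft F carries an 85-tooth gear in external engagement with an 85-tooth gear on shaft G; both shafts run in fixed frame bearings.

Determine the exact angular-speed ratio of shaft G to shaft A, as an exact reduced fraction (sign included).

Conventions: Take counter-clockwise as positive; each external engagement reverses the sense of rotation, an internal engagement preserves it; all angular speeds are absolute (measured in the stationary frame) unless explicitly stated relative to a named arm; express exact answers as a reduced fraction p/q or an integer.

13/12

class = fixed-axis compound train [6 meshes; 6 ratios multiply, 6 sense flips]
mesh 1 [19T→92T]: running ratio 19/92, sense −
mesh 2 [92T→13T]: running ratio 19/13, sense +
mesh 3 [13T→36T]: running ratio 19/36, sense −
mesh 4 [58T→58T]: running ratio 19/36, sense +
mesh 5 [78T→38T]: running ratio 13/12, sense −
mesh 6 [85T→85T]: running ratio 13/12, sense +
ω_out/ω_in = 13/12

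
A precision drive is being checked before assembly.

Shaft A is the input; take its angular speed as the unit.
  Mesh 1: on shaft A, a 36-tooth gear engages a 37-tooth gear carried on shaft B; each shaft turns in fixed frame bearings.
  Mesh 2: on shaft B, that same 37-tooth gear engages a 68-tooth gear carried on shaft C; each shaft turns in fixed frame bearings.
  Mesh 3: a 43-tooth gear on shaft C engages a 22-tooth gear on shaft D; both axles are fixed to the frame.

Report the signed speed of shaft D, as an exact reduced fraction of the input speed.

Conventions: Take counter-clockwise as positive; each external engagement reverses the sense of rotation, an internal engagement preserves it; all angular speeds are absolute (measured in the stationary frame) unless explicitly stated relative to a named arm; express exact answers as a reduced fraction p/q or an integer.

3-mesh fixed-axis compound train (all bearings frame-fixed)
mesh 1 [36T→37T]: |ω|/ω_in = 1×36/37 = 36/37, sense flips to −
mesh 2 [37T→68T]: |ω|/ω_in = (36/37)×37/68 = 9/17, sense flips to +
mesh 3 [43T→22T]: |ω|/ω_in = (9/17)×43/22 = 387/374, sense flips to −
signed output speed (× input speed) = -387/374

-387/374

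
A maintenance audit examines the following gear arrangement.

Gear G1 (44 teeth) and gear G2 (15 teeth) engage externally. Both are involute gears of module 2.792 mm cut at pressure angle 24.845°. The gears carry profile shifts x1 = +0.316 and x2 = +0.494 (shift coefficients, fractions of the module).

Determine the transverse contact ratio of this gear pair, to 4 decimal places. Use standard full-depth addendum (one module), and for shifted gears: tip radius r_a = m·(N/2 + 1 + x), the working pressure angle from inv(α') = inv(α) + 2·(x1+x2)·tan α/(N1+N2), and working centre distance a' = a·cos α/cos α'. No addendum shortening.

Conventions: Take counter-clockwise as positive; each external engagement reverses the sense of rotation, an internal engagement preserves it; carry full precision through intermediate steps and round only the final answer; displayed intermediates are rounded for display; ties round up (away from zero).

topology: single-mesh involute geometry — m = 2.792, 44T/15T pair
base radii: r_b1 = 55.739071, r_b2 = 19.001956
tip radii: r_a1 = 65.098272, r_a2 = 25.111248
inv(α') = inv(24.845°) + 2·(+0.316+0.494)·tan α/(44+15) = 0.04210463  ⇒  α' = 27.81359°
a' = a·cos α / cos α' = 82.3640·cos 24.845°/cos 27.81359° = 84.503714
action lengths: √(r_a1²−r_b1²) = 33.629465, √(r_a2²−r_b2²) = 16.416469
base pitch p_b = π·m·cos α = 7.959521
CR = (33.629465 + 16.416469 − 84.503714·sin 27.81359°)/7.959521 = 1.333849
contact ratio ≈ 1.3338

1.3338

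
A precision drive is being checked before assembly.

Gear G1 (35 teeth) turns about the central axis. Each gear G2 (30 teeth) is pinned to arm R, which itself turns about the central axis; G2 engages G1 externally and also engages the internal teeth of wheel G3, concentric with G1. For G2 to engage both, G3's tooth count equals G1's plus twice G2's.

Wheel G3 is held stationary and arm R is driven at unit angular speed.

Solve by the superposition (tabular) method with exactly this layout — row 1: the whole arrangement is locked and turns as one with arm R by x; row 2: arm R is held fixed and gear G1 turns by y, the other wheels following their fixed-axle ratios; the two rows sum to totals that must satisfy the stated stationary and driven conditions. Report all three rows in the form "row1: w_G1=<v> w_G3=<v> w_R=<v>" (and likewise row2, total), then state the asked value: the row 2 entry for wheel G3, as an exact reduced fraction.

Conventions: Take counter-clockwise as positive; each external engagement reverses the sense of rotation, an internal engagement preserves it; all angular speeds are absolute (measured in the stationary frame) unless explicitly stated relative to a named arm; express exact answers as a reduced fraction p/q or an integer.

row1: w_G1=1 w_G3=1 w_R=1
row2: w_G1=19/7 w_G3=-1 w_R=0
total: w_G1=26/7 w_G3=0 w_R=1
asked value: -1

class = planetary set [G3 = 35+2·30 = 95; Willis about the carrier]
row 1 — lock + rotate with arm: ω_sun = ω_ring = ω_arm = x
superposition row 2 [arm held]: sun y, ring −(35/95)·y, arm 0
boundary: total ω_ring = x − (35/95)·y = 0 and total ω_arm = x = 1  ⇒  y = 19/7, x = 1
row 2 ring = −(35/95)·19/7 = -1
totals (row 1 + row 2): sun 1 + 19/7 = 26/7, ring 1 + (-1) = 0, arm 1 + 0 = 1
asked cell (row2, ring) = -1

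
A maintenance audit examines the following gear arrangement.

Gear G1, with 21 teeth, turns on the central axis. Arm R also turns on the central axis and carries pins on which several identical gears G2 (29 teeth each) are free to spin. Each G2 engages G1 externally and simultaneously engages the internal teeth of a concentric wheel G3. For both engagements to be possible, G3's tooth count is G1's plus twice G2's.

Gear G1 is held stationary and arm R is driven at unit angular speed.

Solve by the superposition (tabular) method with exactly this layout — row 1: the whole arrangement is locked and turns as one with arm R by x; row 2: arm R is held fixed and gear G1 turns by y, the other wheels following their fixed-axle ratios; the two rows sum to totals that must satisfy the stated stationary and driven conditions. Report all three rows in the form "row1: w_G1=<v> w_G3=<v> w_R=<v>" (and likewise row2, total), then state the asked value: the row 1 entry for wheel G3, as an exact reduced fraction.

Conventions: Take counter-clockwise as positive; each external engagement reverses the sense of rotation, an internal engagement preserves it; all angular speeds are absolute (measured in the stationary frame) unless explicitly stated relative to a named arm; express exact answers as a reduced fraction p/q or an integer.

row1: w_G1=1 w_G3=1 w_R=1
row2: w_G1=-1 w_G3=21/79 w_R=0
total: w_G1=0 w_G3=100/79 w_R=1
asked value: 1

topology: planetary set — G1 21T / G2 29T / G3 79T, arm = carrier (Willis)
superposition row 1 [locked train]: every member turns x
row 2 (arm held, sun turns y): ω_ring = −(21/79)·y, ω_arm = 0
boundary: total ω_sun = x + y = 0 and total ω_arm = x = 1  ⇒  y = -1, x = 1
row 2 ring = −(21/79)·(-1) = 21/79
totals (row 1 + row 2): sun 1 + (-1) = 0, ring 1 + 21/79 = 100/79, arm 1 + 0 = 1
asked cell (row1, ring) = 1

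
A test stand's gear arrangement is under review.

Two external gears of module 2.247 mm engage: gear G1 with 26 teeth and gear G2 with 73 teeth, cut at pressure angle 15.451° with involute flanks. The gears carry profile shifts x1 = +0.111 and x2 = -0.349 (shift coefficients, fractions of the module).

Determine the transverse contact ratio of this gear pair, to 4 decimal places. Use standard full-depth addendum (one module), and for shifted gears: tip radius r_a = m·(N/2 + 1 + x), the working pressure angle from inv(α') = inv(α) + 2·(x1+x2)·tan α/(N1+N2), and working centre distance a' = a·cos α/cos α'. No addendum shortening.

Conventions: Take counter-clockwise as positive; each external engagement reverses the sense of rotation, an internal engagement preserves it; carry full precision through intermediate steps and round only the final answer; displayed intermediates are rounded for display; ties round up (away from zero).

class = single-mesh tooth geometry [involute pair 26T × 73T, m = 2.247]
base radii: r_b1 = 28.155275, r_b2 = 79.051349
tip radii: r_a1 = 31.707417, r_a2 = 83.478297
inv(α') = inv(15.451°) + 2·(+0.111-0.349)·tan α/(26+73) = 0.00540398  ⇒  α' = 14.37827°
a' = a·cos α / cos α' = 111.2265·cos 15.451°/cos 14.37827° = 110.673194
action lengths: √(r_a1²−r_b1²) = 14.582208, √(r_a2²−r_b2²) = 26.823690
base pitch p_b = π·m·cos α = 6.804031
CR = (14.582208 + 26.823690 − 110.673194·sin 14.37827°)/6.804031 = 2.046324
contact ratio ≈ 2.0463

2.0463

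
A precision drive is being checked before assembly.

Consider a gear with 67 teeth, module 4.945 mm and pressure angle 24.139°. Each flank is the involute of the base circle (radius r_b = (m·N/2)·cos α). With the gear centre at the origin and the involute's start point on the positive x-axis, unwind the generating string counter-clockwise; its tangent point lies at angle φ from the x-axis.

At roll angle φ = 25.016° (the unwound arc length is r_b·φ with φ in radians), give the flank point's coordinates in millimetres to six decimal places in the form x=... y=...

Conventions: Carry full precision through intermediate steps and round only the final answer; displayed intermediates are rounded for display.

topology: single-mesh involute geometry — m = 4.945, N = 67
pitch radius r_p = m·N/2 = 4.945·67/2 = 165.657500
base radius r_b = r_p·cos α = 165.657500·cos 24.139° = 151.171750
roll angle φ = 25.016° = 0.43661157 rad
x = r_b·(cos φ + φ·sin φ) = 164.901206
y = r_b·(sin φ − φ·cos φ) = 4.114655

x=164.901206 y=4.114655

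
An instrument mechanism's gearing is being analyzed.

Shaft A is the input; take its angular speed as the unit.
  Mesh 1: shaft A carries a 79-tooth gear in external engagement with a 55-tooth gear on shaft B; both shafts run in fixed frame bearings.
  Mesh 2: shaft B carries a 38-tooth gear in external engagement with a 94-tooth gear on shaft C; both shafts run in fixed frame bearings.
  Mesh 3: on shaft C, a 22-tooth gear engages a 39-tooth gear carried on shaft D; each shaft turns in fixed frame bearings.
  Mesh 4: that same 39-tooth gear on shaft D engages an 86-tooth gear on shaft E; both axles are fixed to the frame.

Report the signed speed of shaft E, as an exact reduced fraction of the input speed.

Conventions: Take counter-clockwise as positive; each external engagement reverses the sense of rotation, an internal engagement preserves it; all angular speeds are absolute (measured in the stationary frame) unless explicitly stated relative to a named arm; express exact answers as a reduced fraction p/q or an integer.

4-mesh fixed-axis compound train (all bearings frame-fixed)
mesh 1 [79T→55T]: |ω|/ω_in = 1×79/55 = 79/55, sense flips to −
mesh 2 [38T→94T]: |ω|/ω_in = (79/55)×38/94 = 1501/2585, sense flips to +
mesh 3 [22T→39T]: |ω|/ω_in = (1501/2585)×22/39 = 3002/9165, sense flips to −
mesh 4 [39T→86T]: |ω|/ω_in = (3002/9165)×39/86 = 1501/10105, sense flips to +
signed output speed (× input speed) = 1501/10105

1501/10105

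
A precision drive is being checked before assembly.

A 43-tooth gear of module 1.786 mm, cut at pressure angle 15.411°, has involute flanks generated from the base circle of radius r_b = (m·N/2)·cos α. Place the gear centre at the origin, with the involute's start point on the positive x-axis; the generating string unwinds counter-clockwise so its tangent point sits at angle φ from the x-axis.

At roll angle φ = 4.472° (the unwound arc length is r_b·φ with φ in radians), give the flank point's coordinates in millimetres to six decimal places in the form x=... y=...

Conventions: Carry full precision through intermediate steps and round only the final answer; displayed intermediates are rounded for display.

x=37.130927 y=0.005864

topology: single-mesh involute geometry — m = 1.786, N = 43
pitch radius r_p = m·N/2 = 1.786·43/2 = 38.399000
base radius r_b = r_p·cos α = 38.399000·cos 15.411° = 37.018341
roll angle φ = 4.472° = 0.07805112 rad
x = r_b·(cos φ + φ·sin φ) = 37.130927
y = r_b·(sin φ − φ·cos φ) = 0.005864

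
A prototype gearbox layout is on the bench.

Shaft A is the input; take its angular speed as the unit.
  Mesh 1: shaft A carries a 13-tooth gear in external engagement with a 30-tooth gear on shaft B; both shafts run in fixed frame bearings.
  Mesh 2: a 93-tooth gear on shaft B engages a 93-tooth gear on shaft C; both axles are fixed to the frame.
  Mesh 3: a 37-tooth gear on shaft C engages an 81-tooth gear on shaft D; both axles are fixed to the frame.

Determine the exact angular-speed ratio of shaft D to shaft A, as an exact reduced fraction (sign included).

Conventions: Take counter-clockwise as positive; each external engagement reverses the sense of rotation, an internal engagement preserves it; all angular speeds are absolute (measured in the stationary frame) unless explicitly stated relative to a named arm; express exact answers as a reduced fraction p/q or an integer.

-481/2430

class = fixed-axis compound train [3 meshes; 3 ratios multiply, 3 sense flips]
mesh 1 [13T→30T]: running ratio 13/30, sense −
mesh 2 [93T→93T]: running ratio 13/30, sense +
mesh 3 [37T→81T]: running ratio 481/2430, sense −
ω_out/ω_in = -481/2430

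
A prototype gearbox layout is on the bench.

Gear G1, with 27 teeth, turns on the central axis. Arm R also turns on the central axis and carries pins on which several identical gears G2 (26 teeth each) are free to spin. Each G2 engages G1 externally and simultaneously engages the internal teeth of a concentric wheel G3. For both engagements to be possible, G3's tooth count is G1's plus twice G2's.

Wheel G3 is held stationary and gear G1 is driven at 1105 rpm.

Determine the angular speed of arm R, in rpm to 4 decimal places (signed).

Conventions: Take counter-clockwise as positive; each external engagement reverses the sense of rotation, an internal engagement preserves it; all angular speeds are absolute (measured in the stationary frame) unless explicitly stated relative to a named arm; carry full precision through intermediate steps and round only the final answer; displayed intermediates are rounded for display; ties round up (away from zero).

+281.4623 rpm

topology: planetary set — G1 27T / G2 26T / G3 79T, arm = carrier (Willis)
normalise by the input: solve with ω_sun = 1, then scale by 1105 rpm
ring teeth: 27 + 2·26 = 79
27(ω_sun−ω_arm) = −79(ω_ring−ω_arm),  ω_ring = 0, ω_sun = 1
27(1−ω_arm) = −79(0−ω_arm)  ⇒  106·ω_arm = 27  ⇒  ω_arm = 27/106
scale: ω_arm = 27/106 × 1105 rpm = +281.4623 rpm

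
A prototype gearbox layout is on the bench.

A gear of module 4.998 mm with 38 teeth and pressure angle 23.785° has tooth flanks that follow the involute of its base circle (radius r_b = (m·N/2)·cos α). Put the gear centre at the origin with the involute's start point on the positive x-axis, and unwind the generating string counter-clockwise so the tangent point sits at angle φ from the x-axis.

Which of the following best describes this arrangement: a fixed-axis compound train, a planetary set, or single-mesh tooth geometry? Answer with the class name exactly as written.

single-mesh tooth geometry

recognized (one wheel, involute flank): single-mesh tooth geometry, m = 4.998, N = 38
classification: single-mesh tooth geometry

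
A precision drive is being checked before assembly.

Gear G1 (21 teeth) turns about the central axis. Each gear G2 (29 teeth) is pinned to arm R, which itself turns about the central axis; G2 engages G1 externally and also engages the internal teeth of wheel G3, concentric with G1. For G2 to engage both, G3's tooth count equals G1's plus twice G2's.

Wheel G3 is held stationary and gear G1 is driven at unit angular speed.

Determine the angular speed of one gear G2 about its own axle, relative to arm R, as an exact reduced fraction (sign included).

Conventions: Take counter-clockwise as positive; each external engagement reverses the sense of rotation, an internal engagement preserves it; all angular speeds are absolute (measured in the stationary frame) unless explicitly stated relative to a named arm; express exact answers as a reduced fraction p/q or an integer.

class = planetary set [G3 = 21+2·29 = 79; Willis about the carrier]
ring teeth: 21 + 2·29 = 79
21(ω_sun−ω_arm) = −79(ω_ring−ω_arm),  ω_ring = 0, ω_sun = 1
21(1−ω_arm) = −79(0−ω_arm)  ⇒  100·ω_arm = 21  ⇒  ω_arm = 21/100
sun–planet mesh: 21·(1−21/100) = −29·(ω_p−ω_arm)  ⇒  ω_p−ω_arm = -1659/2900
exact speed ratio = -1659/2900

-1659/2900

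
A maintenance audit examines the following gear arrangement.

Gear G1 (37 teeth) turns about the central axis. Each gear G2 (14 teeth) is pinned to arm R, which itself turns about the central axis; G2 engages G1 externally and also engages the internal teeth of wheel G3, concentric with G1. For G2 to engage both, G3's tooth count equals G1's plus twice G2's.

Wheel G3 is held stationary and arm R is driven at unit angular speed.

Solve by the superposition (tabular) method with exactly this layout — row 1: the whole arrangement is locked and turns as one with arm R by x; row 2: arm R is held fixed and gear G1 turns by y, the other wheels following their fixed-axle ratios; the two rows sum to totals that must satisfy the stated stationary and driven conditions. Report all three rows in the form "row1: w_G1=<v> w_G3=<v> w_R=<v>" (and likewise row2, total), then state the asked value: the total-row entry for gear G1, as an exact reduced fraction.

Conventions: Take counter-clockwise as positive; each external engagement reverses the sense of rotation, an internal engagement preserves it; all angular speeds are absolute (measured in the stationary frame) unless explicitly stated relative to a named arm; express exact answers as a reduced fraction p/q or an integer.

row1: w_G1=1 w_G3=1 w_R=1
row2: w_G1=65/37 w_G3=-1 w_R=0
total: w_G1=102/37 w_G3=0 w_R=1
asked value: 102/37

topology: planetary set — G1 37T / G2 14T / G3 65T, arm = carrier (Willis)
row 1: whole set turns with the arm by x
row 2 — arm fixed, fixed-axis ratios: sun y, ring −(37/65)·y, arm 0
boundary: total ω_ring = x − (37/65)·y = 0 and total ω_arm = x = 1  ⇒  y = 65/37, x = 1
row 2 ring = −(37/65)·65/37 = -1
totals (row 1 + row 2): sun 1 + 65/37 = 102/37, ring 1 + (-1) = 0, arm 1 + 0 = 1
asked cell (total, sun) = 102/37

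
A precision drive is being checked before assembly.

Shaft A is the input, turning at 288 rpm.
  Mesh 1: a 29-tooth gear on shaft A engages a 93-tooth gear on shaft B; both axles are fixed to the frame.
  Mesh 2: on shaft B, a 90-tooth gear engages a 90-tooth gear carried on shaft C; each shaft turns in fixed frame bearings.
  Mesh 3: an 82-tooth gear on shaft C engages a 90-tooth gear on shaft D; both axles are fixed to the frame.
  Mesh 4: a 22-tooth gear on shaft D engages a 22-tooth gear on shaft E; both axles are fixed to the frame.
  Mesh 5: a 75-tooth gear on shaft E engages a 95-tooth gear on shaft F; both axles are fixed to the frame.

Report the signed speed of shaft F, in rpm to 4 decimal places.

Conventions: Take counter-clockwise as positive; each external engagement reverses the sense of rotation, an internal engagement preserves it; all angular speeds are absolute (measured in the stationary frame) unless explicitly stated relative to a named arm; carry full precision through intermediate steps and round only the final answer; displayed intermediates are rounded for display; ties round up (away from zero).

-64.5976 rpm

recognized (6 fixed axles, 5 meshes): fixed-axis compound train
mesh 1 [29T→93T]: ω = 288.0000×29/93 = 89.8065 rpm, sense flips to −
mesh 2 [90T→90T]: ω = 89.8065×90/90 = 89.8065 rpm, sense flips to +
mesh 3 [82T→90T]: ω = 89.8065×82/90 = 81.8237 rpm, sense flips to −
mesh 4 [22T→22T]: ω = 81.8237×22/22 = 81.8237 rpm, sense flips to +
mesh 5 [75T→95T]: ω = 81.8237×75/95 = 64.5976 rpm, sense flips to −
signed output speed = -64.5976 rpm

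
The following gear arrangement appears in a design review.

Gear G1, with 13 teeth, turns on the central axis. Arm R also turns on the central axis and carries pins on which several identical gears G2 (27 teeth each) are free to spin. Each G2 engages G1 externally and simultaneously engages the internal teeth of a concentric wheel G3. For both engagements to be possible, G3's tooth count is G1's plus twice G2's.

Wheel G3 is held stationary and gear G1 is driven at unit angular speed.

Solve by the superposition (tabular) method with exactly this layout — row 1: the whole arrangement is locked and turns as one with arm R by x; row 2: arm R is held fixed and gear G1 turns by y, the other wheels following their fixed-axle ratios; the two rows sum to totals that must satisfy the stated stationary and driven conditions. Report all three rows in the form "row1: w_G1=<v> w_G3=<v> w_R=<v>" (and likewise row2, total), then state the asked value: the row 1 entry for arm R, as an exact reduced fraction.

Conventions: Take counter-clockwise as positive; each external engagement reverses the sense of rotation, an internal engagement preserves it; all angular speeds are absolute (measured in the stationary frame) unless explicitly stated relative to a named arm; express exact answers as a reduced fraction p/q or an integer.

recognized (axles ride arm R): planetary set, 13/27/67 teeth
row 1 — lock + rotate with arm: ω_sun = ω_ring = ω_arm = x
superposition row 2 [arm held]: sun y, ring −(13/67)·y, arm 0
boundary: total ω_ring = x − (13/67)·y = 0 and total ω_sun = x + y = 1  ⇒  y = 67/80, x = 13/80
row 2 ring = −(13/67)·67/80 = -13/80
totals (row 1 + row 2): sun 13/80 + 67/80 = 1, ring 13/80 + (-13/80) = 0, arm 13/80 + 0 = 13/80
asked cell (row1, arm) = 13/80

row1: w_G1=13/80 w_G3=13/80 w_R=13/80
row2: w_G1=67/80 w_G3=-13/80 w_R=0
total: w_G1=1 w_G3=0 w_R=13/80
asked value: 13/80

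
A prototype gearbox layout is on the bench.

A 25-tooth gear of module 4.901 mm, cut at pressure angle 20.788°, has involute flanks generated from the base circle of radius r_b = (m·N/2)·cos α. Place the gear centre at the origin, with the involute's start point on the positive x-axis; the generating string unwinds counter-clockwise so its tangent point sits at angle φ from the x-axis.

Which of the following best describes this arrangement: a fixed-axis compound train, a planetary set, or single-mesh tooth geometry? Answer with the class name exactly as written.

single-mesh tooth geometry

topology: single-mesh involute geometry — m = 4.901, N = 25
classification: single-mesh tooth geometry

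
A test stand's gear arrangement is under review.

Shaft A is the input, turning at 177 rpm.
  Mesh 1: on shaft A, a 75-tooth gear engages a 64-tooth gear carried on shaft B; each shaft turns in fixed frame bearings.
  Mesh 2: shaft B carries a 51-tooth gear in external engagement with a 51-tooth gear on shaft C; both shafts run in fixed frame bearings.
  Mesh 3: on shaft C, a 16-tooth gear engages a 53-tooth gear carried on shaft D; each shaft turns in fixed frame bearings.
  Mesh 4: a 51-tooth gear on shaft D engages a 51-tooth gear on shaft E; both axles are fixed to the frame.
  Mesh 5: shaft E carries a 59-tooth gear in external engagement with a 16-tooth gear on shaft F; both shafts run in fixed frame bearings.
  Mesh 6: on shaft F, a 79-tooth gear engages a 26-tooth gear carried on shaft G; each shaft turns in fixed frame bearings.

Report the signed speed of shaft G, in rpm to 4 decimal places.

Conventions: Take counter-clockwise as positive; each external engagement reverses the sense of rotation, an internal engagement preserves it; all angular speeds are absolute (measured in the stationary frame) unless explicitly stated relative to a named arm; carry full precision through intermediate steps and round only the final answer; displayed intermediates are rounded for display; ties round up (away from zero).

+701.5917 rpm

6-mesh fixed-axis compound train (all bearings frame-fixed)
mesh 1 [75T→64T]: ω = 177.0000×75/64 = 207.4219 rpm, sense flips to −
mesh 2 [51T→51T]: ω = 207.4219×51/51 = 207.4219 rpm, sense flips to +
mesh 3 [16T→53T]: ω = 207.4219×16/53 = 62.6179 rpm, sense flips to −
mesh 4 [51T→51T]: ω = 62.6179×51/51 = 62.6179 rpm, sense flips to +
mesh 5 [59T→16T]: ω = 62.6179×59/16 = 230.9036 rpm, sense flips to −
mesh 6 [79T→26T]: ω = 230.9036×79/26 = 701.5917 rpm, sense flips to +
signed output speed = +701.5917 rpm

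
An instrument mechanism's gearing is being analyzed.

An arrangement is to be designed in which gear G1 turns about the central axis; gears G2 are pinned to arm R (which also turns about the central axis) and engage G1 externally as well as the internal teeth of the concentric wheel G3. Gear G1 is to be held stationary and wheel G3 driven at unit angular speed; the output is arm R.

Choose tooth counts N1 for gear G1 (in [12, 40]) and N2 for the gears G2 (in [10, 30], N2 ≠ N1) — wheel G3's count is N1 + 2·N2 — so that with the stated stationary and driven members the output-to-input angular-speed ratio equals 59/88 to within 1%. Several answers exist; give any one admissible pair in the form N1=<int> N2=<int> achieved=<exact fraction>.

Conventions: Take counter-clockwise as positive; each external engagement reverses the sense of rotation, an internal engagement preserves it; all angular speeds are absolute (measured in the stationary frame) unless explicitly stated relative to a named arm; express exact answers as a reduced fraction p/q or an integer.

topology: planetary set — design target 59/88, arm = carrier (Willis)
Willis with ω_sun = 0: ω_arm/ω_ring = N3/(N1+N3); set equal to 59/88  ⇒  N3/N1 = (59/88)/(1 − 59/88) = 59/29
N3 = N1 + 2·N2  ⇒  N2/N1 = (N3/N1 − 1)/2 = (59/29 − 1)/2 = 15/29
smallest multiple with N1 ≥ 12 and N2 ≥ 10: k = 1  ⇒  N1 = 1·29 = 29, N2 = 1·15 = 15 (N1 ≤ 40, N2 ≤ 30, N2 ≠ N1 ✓), N3 = 29 + 2·15 = 59
check: N3/(N1+N3) with N1 = 29, N3 = 59 gives 59/88; |achieved − target| = 0 ≤ 59/8800 ✓

N1=29 N2=15 achieved=59/88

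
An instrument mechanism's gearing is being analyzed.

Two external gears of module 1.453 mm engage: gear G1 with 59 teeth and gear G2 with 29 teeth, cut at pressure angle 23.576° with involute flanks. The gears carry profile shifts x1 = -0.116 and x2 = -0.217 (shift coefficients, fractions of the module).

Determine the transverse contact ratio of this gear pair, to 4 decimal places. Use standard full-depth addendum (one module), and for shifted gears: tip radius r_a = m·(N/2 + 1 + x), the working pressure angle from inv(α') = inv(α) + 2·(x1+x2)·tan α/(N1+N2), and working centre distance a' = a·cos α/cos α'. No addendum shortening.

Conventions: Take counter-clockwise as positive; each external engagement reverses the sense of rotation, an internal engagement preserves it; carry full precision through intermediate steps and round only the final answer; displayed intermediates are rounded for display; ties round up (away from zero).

single-mesh involute tooth geometry (59T engaging 29T at module 1.453)
base radii: r_b1 = 39.285699, r_b2 = 19.309920
tip radii: r_a1 = 44.147952, r_a2 = 22.206199
inv(α') = inv(23.576°) + 2·(-0.116-0.217)·tan α/(59+29) = 0.02160901  ⇒  α' = 22.53152°
a' = a·cos α / cos α' = 63.9320·cos 23.576°/cos 22.53152° = 63.437905
action lengths: √(r_a1²−r_b1²) = 20.141389, √(r_a2²−r_b2²) = 10.965504
base pitch p_b = π·m·cos α = 4.183717
CR = (20.141389 + 10.965504 − 63.437905·sin 22.53152°)/4.183717 = 1.624876
contact ratio ≈ 1.6249

1.6249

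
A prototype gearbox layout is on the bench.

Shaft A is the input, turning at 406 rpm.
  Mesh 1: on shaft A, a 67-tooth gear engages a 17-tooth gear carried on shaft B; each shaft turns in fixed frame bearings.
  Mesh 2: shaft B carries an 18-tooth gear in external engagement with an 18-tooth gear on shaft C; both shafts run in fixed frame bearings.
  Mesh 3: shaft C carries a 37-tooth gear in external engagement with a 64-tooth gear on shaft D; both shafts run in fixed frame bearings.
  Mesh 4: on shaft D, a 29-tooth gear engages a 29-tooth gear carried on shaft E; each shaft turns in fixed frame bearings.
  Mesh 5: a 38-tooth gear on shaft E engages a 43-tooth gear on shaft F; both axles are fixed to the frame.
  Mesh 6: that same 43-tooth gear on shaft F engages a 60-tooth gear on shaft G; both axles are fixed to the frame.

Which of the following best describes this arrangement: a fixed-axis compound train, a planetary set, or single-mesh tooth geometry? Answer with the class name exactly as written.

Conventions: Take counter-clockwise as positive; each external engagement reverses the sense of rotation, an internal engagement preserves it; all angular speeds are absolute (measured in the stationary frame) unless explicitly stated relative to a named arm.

fixed-axis compound train

class = fixed-axis compound train [6 meshes; 6 ratios multiply, 6 sense flips]
classification: fixed-axis compound train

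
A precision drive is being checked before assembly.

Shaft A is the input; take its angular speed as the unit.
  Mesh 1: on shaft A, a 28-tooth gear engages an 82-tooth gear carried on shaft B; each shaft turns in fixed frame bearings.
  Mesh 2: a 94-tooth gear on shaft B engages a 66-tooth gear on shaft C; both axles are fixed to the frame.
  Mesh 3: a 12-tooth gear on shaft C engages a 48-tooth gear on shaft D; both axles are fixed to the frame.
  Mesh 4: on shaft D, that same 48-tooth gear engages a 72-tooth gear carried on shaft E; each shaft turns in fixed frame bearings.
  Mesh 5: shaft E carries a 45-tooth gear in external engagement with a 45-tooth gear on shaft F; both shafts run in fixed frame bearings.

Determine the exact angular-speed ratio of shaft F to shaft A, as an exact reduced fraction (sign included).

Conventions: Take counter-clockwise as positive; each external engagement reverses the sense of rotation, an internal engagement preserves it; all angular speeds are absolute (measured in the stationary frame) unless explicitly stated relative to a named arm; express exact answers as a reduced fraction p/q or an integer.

class = fixed-axis compound train [5 meshes; 5 ratios multiply, 5 sense flips]
mesh 1 [28T→82T]: running ratio 14/41, sense −
mesh 2 [94T→66T]: running ratio 658/1353, sense +
mesh 3 [12T→48T]: running ratio 329/2706, sense −
mesh 4 [48T→72T]: running ratio 329/4059, sense +
mesh 5 [45T→45T]: running ratio 329/4059, sense −
ω_out/ω_in = -329/4059

-329/4059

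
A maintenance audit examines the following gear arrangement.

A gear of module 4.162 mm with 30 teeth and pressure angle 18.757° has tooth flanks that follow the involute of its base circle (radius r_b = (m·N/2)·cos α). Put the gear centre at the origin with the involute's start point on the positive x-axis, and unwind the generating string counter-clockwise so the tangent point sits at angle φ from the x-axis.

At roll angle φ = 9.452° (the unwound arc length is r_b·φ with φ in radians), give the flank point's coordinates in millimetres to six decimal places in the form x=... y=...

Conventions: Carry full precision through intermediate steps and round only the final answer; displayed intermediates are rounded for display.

x=59.913319 y=0.088225

class = single-mesh tooth geometry [base-circle involute, m = 4.162, 30T]
pitch radius r_p = m·N/2 = 4.162·30/2 = 62.430000
base radius r_b = r_p·cos α = 62.430000·cos 18.757° = 59.114396
roll angle φ = 9.452° = 0.16496852 rad
x = r_b·(cos φ + φ·sin φ) = 59.913319
y = r_b·(sin φ − φ·cos φ) = 0.088225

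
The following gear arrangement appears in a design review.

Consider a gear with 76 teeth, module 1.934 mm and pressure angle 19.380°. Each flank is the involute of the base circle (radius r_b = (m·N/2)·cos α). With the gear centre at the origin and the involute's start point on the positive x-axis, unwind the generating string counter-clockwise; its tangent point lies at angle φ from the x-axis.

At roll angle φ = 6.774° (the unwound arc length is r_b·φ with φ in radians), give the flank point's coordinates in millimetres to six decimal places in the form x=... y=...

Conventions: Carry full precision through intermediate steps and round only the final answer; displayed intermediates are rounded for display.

x=69.810677 y=0.038137

topology: single-mesh involute geometry — m = 1.934, N = 76
pitch radius r_p = m·N/2 = 1.934·76/2 = 73.492000
base radius r_b = r_p·cos α = 73.492000·cos 19.380° = 69.327836
roll angle φ = 6.774° = 0.11822860 rad
x = r_b·(cos φ + φ·sin φ) = 69.810677
y = r_b·(sin φ − φ·cos φ) = 0.038137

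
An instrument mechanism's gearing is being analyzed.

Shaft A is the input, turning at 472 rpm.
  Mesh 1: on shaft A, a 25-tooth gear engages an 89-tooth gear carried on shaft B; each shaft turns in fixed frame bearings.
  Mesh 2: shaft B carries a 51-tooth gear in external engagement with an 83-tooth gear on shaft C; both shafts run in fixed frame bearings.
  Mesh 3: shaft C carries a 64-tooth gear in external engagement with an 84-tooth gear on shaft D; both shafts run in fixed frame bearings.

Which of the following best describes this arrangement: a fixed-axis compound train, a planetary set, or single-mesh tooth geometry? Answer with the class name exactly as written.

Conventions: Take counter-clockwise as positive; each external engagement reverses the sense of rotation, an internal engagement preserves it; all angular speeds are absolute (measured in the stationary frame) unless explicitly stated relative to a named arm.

class = fixed-axis compound train [3 meshes; 3 ratios multiply, 3 sense flips]
classification: fixed-axis compound train

fixed-axis compound train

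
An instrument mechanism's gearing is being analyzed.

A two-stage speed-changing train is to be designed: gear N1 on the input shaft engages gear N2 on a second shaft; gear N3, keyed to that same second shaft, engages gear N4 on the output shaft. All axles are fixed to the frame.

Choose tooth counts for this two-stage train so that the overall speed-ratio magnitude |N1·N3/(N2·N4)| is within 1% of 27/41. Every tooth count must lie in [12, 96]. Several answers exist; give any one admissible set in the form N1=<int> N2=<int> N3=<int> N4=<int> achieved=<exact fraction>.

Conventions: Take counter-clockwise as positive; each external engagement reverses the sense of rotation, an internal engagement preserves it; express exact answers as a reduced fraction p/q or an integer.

N1=12 N2=41 N3=27 N4=12 achieved=27/41

topology: fixed-axis compound train — 2 stages, target 27/41
target = 27/41 in lowest terms: an exact hit needs N1·N3 = k·27 and N2·N4 = k·41 for one integer k, every count in [12, 96]; additionally prefer no 1:1 stage (N1 ≠ N2, N3 ≠ N4)
k = 1…11: no 1:1-free in-range split of k·27 and k·41 into factor pairs; take k = 12
k = 12: N1·N3 = 324 = 12·27, N2·N4 = 492 = 41·12
achieved = 12·27/(41·12) = 27/41; |achieved − target| = 0 ≤ 27/4100 ✓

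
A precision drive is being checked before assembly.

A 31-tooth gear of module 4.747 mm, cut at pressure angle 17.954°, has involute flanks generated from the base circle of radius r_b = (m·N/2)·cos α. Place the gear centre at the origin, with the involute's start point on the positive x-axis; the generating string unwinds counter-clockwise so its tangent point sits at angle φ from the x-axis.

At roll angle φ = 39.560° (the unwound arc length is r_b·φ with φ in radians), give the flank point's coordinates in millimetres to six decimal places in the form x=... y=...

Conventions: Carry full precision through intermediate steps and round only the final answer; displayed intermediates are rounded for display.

recognized (one wheel, involute flank): single-mesh tooth geometry, m = 4.747, N = 31
pitch radius r_p = m·N/2 = 4.747·31/2 = 73.578500
base radius r_b = r_p·cos α = 73.578500·cos 17.954° = 69.995544
roll angle φ = 39.560° = 0.69045225 rad
x = r_b·(cos φ + φ·sin φ) = 84.743421
y = r_b·(sin φ − φ·cos φ) = 7.319867

x=84.743421 y=7.319867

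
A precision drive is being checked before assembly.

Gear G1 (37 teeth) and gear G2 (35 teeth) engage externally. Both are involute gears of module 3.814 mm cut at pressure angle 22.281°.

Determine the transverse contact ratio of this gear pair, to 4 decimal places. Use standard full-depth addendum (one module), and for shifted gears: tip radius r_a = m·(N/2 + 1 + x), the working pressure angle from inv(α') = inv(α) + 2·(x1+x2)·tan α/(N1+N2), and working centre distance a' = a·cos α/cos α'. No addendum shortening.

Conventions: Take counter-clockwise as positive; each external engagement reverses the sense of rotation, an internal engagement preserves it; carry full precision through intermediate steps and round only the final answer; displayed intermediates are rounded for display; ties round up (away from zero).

single-mesh involute tooth geometry (37T engaging 35T at module 3.814)
base radii: r_b1 = 65.290748, r_b2 = 61.761518
tip radii: r_a1 = 74.373000, r_a2 = 70.559000
no profile shift: α' = α, a' = a
action lengths: √(r_a1²−r_b1²) = 35.615466, √(r_a2²−r_b2²) = 34.118725
base pitch p_b = π·m·cos α = 11.087402
CR = (35.615466 + 34.118725 − 137.304000·sin 22.28100°)/11.087402 = 1.594194
contact ratio ≈ 1.5942

1.5942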